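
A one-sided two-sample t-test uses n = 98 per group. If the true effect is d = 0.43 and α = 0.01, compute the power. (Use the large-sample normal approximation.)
Power ≈ 0.75

Power calculation (two-sample t-test, normal approximation):
z_β = d · √(n/2) - z_α
z_β = 0.43 · √(98/2) - 2.326
z_β = 0.43 · 7.000 - 2.326
z_β = 0.684

Power = Φ(z_β) = Φ(0.684) ≈ 0.753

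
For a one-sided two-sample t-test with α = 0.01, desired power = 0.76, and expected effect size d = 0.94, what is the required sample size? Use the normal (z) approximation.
n = 21 per group

Sample size formula (two-sample t-test, normal approximation):
n = 2 · ((z_α + z_β) / d)²

z_α = 2.326 (for α = 0.01, one-sided)
z_β = 0.706 (for power = 0.76)
d = 0.94

n = 2 · ((2.326 + 0.706) / 0.94)²
n = 2 · (3.226)²
n ≈ 20.81
Round up to the next whole number: n = 21 per group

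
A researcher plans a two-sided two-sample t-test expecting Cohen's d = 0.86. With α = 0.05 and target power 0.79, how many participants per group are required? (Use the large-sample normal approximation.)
n = 21 per group

Sample size formula (two-sample t-test, normal approximation):
n = 2 · ((z_{α/2} + z_β) / d)²

z_{α/2} = 1.960 (for α = 0.05, two-sided)
z_β = 0.806 (for power = 0.79)
d = 0.86

n = 2 · ((1.960 + 0.806) / 0.86)²
n = 2 · (3.216)²
n ≈ 20.69
Round up to the next whole number: n = 21 per group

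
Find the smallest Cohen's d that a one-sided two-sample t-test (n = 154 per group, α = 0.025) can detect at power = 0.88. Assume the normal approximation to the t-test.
d ≈ 0.36

Minimum detectable effect (two-sample t-test, normal approximation):
d = (z_α + z_β) / √(n/2)
d = (1.960 + 1.175) / √(154/2)
d = 3.135 / 8.775
d ≈ 0.36

By Cohen's convention (0.2 small / 0.5 medium / 0.8 large): small effect.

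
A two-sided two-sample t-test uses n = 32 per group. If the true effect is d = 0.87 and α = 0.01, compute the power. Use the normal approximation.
Power ≈ 0.82

Power calculation (two-sample t-test, normal approximation):
z_β = d · √(n/2) - z_{α/2}
z_β = 0.87 · √(32/2) - 2.576
z_β = 0.87 · 4.000 - 2.576
z_β = 0.904

Power = Φ(z_β) = Φ(0.904) ≈ 0.817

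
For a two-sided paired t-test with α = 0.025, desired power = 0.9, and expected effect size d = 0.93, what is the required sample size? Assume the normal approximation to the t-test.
n = 15 pairs

Sample size formula (paired t-test, normal approximation):
n = ((z_{α/2} + z_β) / d)²

z_{α/2} = 2.241 (for α = 0.025, two-sided)
z_β = 1.282 (for power = 0.9)
d = 0.93

n = ((2.241 + 1.282) / 0.93)²
n = (3.788)²
n ≈ 14.35
Round up to the next whole number: n = 15 pairs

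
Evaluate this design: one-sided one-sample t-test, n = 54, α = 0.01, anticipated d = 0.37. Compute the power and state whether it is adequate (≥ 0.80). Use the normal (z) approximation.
Power ≈ 0.65; the study is underpowered (power < 0.80)

Power calculation (one-sample t-test, normal approximation):
z_β = d · √n - z_α
z_β = 0.37 · √54 - 2.326
z_β = 0.37 · 7.348 - 2.326
z_β = 0.393

Power = Φ(z_β) = Φ(0.393) ≈ 0.653

Effect size d = 0.37 is small by Cohen's convention (0.2/0.5/0.8).

Threshold: power ≥ 0.80 is conventionally adequate.
Power ≈ 0.65 → the study is underpowered (power < 0.80).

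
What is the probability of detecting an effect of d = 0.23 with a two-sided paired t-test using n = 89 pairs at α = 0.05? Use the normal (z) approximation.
Power ≈ 0.58

Power calculation (paired t-test, normal approximation):
z_β = d · √n - z_{α/2}
z_β = 0.23 · √89 - 1.960
z_β = 0.23 · 9.434 - 1.960
z_β = 0.210

Power = Φ(z_β) = Φ(0.210) ≈ 0.583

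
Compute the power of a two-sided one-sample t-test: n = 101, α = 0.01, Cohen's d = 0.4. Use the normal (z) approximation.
Power ≈ 0.93

Power calculation (one-sample t-test, normal approximation):
z_β = d · √n - z_{α/2}
z_β = 0.4 · √101 - 2.576
z_β = 0.4 · 10.050 - 2.576
z_β = 1.444

Power = Φ(z_β) = Φ(1.444) ≈ 0.926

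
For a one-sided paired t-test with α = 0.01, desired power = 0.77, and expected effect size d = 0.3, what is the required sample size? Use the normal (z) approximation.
n = 105 pairs

Sample size formula (paired t-test, normal approximation):
n = ((z_α + z_β) / d)²

z_α = 2.326 (for α = 0.01, one-sided)
z_β = 0.739 (for power = 0.77)
d = 0.3

n = ((2.326 + 0.739) / 0.3)²
n = (10.217)²
n ≈ 104.39
Round up to the next whole number: n = 105 pairs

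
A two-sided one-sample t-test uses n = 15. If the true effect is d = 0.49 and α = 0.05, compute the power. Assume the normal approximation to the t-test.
Power ≈ 0.48

Power calculation (one-sample t-test, normal approximation):
z_β = d · √n - z_{α/2}
z_β = 0.49 · √15 - 1.960
z_β = 0.49 · 3.873 - 1.960
z_β = -0.062

Power = Φ(z_β) = Φ(-0.062) ≈ 0.475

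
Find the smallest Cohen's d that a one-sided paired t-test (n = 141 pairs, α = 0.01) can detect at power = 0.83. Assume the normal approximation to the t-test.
d ≈ 0.28

Minimum detectable effect (paired t-test, normal approximation):
d = (z_α + z_β) / √n
d = (2.326 + 0.954) / √141
d = 3.281 / 11.874
d ≈ 0.28

By Cohen's convention (0.2 small / 0.5 medium / 0.8 large): small effect.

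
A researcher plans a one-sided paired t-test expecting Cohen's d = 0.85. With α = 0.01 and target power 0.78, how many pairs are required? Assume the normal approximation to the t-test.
n = 14 pairs

Sample size formula (paired t-test, normal approximation):
n = ((z_α + z_β) / d)²

z_α = 2.326 (for α = 0.01, one-sided)
z_β = 0.772 (for power = 0.78)
d = 0.85

n = ((2.326 + 0.772) / 0.85)²
n = (3.645)²
n ≈ 13.29
Round up to the next whole number: n = 14 pairs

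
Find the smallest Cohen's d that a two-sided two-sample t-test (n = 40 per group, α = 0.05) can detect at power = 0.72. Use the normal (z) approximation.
d ≈ 0.57

Minimum detectable effect (two-sample t-test, normal approximation):
d = (z_{α/2} + z_β) / √(n/2)
d = (1.960 + 0.583) / √(40/2)
d = 2.543 / 4.472
d ≈ 0.57

By Cohen's convention (0.2 small / 0.5 medium / 0.8 large): medium effect.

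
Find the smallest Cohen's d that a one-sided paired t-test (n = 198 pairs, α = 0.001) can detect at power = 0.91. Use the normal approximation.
d ≈ 0.31

Minimum detectable effect (paired t-test, normal approximation):
d = (z_α + z_β) / √n
d = (3.090 + 1.341) / √198
d = 4.431 / 14.071
d ≈ 0.31

By Cohen's convention (0.2 small / 0.5 medium / 0.8 large): small effect.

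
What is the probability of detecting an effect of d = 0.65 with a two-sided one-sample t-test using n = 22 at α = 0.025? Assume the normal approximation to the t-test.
Power ≈ 0.79

Power calculation (one-sample t-test, normal approximation):
z_β = d · √n - z_{α/2}
z_β = 0.65 · √22 - 2.241
z_β = 0.65 · 4.690 - 2.241
z_β = 0.807

Power = Φ(z_β) = Φ(0.807) ≈ 0.790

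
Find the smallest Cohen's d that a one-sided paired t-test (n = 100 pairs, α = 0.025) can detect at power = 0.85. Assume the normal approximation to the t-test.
d ≈ 0.30

Minimum detectable effect (paired t-test, normal approximation):
d = (z_α + z_β) / √n
d = (1.960 + 1.036) / √100
d = 2.996 / 10.000
d ≈ 0.30

By Cohen's convention (0.2 small / 0.5 medium / 0.8 large): small effect.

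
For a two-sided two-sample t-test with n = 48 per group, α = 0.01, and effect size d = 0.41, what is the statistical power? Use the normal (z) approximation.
Power ≈ 0.29

Power calculation (two-sample t-test, normal approximation):
z_β = d · √(n/2) - z_{α/2}
z_β = 0.41 · √(48/2) - 2.576
z_β = 0.41 · 4.899 - 2.576
z_β = -0.567

Power = Φ(z_β) = Φ(-0.567) ≈ 0.285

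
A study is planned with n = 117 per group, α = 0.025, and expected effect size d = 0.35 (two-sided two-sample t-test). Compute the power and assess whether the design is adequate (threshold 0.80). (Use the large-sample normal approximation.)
Power ≈ 0.67; the study is underpowered (power < 0.80)

Power calculation (two-sample t-test, normal approximation):
z_β = d · √(n/2) - z_{α/2}
z_β = 0.35 · √(117/2) - 2.241
z_β = 0.35 · 7.649 - 2.241
z_β = 0.436

Power = Φ(z_β) = Φ(0.436) ≈ 0.668

Effect size d = 0.35 is small by Cohen's convention (0.2/0.5/0.8).

Threshold: power ≥ 0.80 is conventionally adequate.
Power ≈ 0.67 → the study is underpowered (power < 0.80).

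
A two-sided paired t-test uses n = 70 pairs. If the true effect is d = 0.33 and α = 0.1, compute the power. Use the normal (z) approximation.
Power ≈ 0.87

Power calculation (paired t-test, normal approximation):
z_β = d · √n - z_{α/2}
z_β = 0.33 · √70 - 1.645
z_β = 0.33 · 8.367 - 1.645
z_β = 1.116

Power = Φ(z_β) = Φ(1.116) ≈ 0.868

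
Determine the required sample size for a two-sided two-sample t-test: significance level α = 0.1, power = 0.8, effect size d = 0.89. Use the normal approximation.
n = 16 per group

Sample size formula (two-sample t-test, normal approximation):
n = 2 · ((z_{α/2} + z_β) / d)²

z_{α/2} = 1.645 (for α = 0.1, two-sided)
z_β = 0.842 (for power = 0.8)
d = 0.89

n = 2 · ((1.645 + 0.842) / 0.89)²
n = 2 · (2.794)²
n ≈ 15.61
Round up to the next whole number: n = 16 per group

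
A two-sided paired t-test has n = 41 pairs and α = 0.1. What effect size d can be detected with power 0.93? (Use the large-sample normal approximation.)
d ≈ 0.49

Minimum detectable effect (paired t-test, normal approximation):
d = (z_{α/2} + z_β) / √n
d = (1.645 + 1.476) / √41
d = 3.121 / 6.403
d ≈ 0.49

By Cohen's convention (0.2 small / 0.5 medium / 0.8 large): small effect.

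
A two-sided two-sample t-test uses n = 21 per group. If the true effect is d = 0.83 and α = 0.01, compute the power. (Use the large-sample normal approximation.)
Power ≈ 0.55

Power calculation (two-sample t-test, normal approximation):
z_β = d · √(n/2) - z_{α/2}
z_β = 0.83 · √(21/2) - 2.576
z_β = 0.83 · 3.240 - 2.576
z_β = 0.114

Power = Φ(z_β) = Φ(0.114) ≈ 0.545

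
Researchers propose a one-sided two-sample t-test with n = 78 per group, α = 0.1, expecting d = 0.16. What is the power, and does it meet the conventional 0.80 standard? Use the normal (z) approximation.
Power ≈ 0.39; the study is underpowered (power < 0.80)

Power calculation (two-sample t-test, normal approximation):
z_β = d · √(n/2) - z_α
z_β = 0.16 · √(78/2) - 1.282
z_β = 0.16 · 6.245 - 1.282
z_β = -0.282

Power = Φ(z_β) = Φ(-0.282) ≈ 0.389

Effect size d = 0.16 is very small by Cohen's convention (0.2/0.5/0.8).

Threshold: power ≥ 0.80 is conventionally adequate.
Power ≈ 0.39 → the study is underpowered (power < 0.80).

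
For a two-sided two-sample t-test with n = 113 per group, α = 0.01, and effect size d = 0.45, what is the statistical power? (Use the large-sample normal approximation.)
Power ≈ 0.79

Power calculation (two-sample t-test, normal approximation):
z_β = d · √(n/2) - z_{α/2}
z_β = 0.45 · √(113/2) - 2.576
z_β = 0.45 · 7.517 - 2.576
z_β = 0.807

Power = Φ(z_β) = Φ(0.807) ≈ 0.790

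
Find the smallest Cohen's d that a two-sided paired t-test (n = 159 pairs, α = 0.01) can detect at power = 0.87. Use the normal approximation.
d ≈ 0.29

Minimum detectable effect (paired t-test, normal approximation):
d = (z_{α/2} + z_β) / √n
d = (2.576 + 1.126) / √159
d = 3.702 / 12.610
d ≈ 0.29

By Cohen's convention (0.2 small / 0.5 medium / 0.8 large): small effect.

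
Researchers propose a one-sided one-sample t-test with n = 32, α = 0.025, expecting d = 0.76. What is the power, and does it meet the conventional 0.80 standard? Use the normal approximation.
Power ≈ 0.99; the study is adequately powered (power ≥ 0.80)

Power calculation (one-sample t-test, normal approximation):
z_β = d · √n - z_α
z_β = 0.76 · √32 - 1.960
z_β = 0.76 · 5.657 - 1.960
z_β = 2.339

Power = Φ(z_β) = Φ(2.339) ≈ 0.990

Effect size d = 0.76 is medium by Cohen's convention (0.2/0.5/0.8).

Threshold: power ≥ 0.80 is conventionally adequate.
Power ≈ 0.99 → the study is adequately powered (power ≥ 0.80).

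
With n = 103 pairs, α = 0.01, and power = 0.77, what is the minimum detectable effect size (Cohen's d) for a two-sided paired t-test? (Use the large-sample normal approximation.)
d ≈ 0.33

Minimum detectable effect (paired t-test, normal approximation):
d = (z_{α/2} + z_β) / √n
d = (2.576 + 0.739) / √103
d = 3.315 / 10.149
d ≈ 0.33

By Cohen's convention (0.2 small / 0.5 medium / 0.8 large): small effect.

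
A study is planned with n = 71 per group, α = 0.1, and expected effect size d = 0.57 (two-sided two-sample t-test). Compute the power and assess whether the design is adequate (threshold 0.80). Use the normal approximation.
Power ≈ 0.96; the study is adequately powered (power ≥ 0.80)

Power calculation (two-sample t-test, normal approximation):
z_β = d · √(n/2) - z_{α/2}
z_β = 0.57 · √(71/2) - 1.645
z_β = 0.57 · 5.958 - 1.645
z_β = 1.751

Power = Φ(z_β) = Φ(1.751) ≈ 0.960

Effect size d = 0.57 is medium by Cohen's convention (0.2/0.5/0.8).

Threshold: power ≥ 0.80 is conventionally adequate.
Power ≈ 0.96 → the study is adequately powered (power ≥ 0.80).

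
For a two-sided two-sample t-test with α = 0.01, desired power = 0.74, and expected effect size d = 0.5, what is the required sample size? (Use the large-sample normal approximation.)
n = 83 per group

Sample size formula (two-sample t-test, normal approximation):
n = 2 · ((z_{α/2} + z_β) / d)²

z_{α/2} = 2.576 (for α = 0.01, two-sided)
z_β = 0.643 (for power = 0.74)
d = 0.5

n = 2 · ((2.576 + 0.643) / 0.5)²
n = 2 · (6.438)²
n ≈ 82.90
Round up to the next whole number: n = 83 per group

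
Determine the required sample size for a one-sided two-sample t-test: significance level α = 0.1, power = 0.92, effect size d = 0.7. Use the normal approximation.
n = 30 per group

Sample size formula (two-sample t-test, normal approximation):
n = 2 · ((z_α + z_β) / d)²

z_α = 1.282 (for α = 0.1, one-sided)
z_β = 1.405 (for power = 0.92)
d = 0.7

n = 2 · ((1.282 + 1.405) / 0.7)²
n = 2 · (3.839)²
n ≈ 29.48
Round up to the next whole number: n = 30 per group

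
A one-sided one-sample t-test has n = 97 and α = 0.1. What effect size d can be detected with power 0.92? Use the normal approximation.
d ≈ 0.27

Minimum detectable effect (one-sample t-test, normal approximation):
d = (z_α + z_β) / √n
d = (1.282 + 1.405) / √97
d = 2.687 / 9.849
d ≈ 0.27

By Cohen's convention (0.2 small / 0.5 medium / 0.8 large): small effect.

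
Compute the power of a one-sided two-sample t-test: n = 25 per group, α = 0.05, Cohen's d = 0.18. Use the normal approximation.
Power ≈ 0.16

Power calculation (two-sample t-test, normal approximation):
z_β = d · √(n/2) - z_α
z_β = 0.18 · √(25/2) - 1.645
z_β = 0.18 · 3.536 - 1.645
z_β = -1.008

Power = Φ(z_β) = Φ(-1.008) ≈ 0.157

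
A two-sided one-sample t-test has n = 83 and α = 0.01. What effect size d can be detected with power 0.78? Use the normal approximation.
d ≈ 0.37

Minimum detectable effect (one-sample t-test, normal approximation):
d = (z_{α/2} + z_β) / √n
d = (2.576 + 0.772) / √83
d = 3.348 / 9.110
d ≈ 0.37

By Cohen's convention (0.2 small / 0.5 medium / 0.8 large): small effect.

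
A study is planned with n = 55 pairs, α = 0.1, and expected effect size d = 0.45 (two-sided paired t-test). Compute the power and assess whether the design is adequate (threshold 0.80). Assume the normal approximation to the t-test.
Power ≈ 0.95; the study is adequately powered (power ≥ 0.80)

Power calculation (paired t-test, normal approximation):
z_β = d · √n - z_{α/2}
z_β = 0.45 · √55 - 1.645
z_β = 0.45 · 7.416 - 1.645
z_β = 1.692

Power = Φ(z_β) = Φ(1.692) ≈ 0.955

Effect size d = 0.45 is small by Cohen's convention (0.2/0.5/0.8).

Threshold: power ≥ 0.80 is conventionally adequate.
Power ≈ 0.95 → the study is adequately powered (power ≥ 0.80).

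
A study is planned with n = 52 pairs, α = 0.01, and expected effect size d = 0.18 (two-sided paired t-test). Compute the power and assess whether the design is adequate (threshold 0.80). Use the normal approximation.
Power ≈ 0.10; the study is underpowered (power < 0.80)

Power calculation (paired t-test, normal approximation):
z_β = d · √n - z_{α/2}
z_β = 0.18 · √52 - 2.576
z_β = 0.18 · 7.211 - 2.576
z_β = -1.278

Power = Φ(z_β) = Φ(-1.278) ≈ 0.101

Effect size d = 0.18 is very small by Cohen's convention (0.2/0.5/0.8).

Threshold: power ≥ 0.80 is conventionally adequate.
Power ≈ 0.10 → the study is underpowered (power < 0.80).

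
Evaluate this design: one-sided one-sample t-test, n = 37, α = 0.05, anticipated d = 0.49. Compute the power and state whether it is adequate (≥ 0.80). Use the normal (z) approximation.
Power ≈ 0.91; the study is adequately powered (power ≥ 0.80)

Power calculation (one-sample t-test, normal approximation):
z_β = d · √n - z_α
z_β = 0.49 · √37 - 1.645
z_β = 0.49 · 6.083 - 1.645
z_β = 1.336

Power = Φ(z_β) = Φ(1.336) ≈ 0.909

Effect size d = 0.49 is small by Cohen's convention (0.2/0.5/0.8).

Threshold: power ≥ 0.80 is conventionally adequate.
Power ≈ 0.91 → the study is adequately powered (power ≥ 0.80).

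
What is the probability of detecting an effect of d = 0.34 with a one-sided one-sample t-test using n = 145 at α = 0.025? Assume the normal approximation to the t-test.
Power ≈ 0.98

Power calculation (one-sample t-test, normal approximation):
z_β = d · √n - z_α
z_β = 0.34 · √145 - 1.960
z_β = 0.34 · 12.042 - 1.960
z_β = 2.134

Power = Φ(z_β) = Φ(2.134) ≈ 0.984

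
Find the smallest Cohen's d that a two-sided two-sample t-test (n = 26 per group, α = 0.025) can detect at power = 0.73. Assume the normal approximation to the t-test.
d ≈ 0.79

Minimum detectable effect (two-sample t-test, normal approximation):
d = (z_{α/2} + z_β) / √(n/2)
d = (2.241 + 0.613) / √(26/2)
d = 2.854 / 3.606
d ≈ 0.79

By Cohen's convention (0.2 small / 0.5 medium / 0.8 large): medium effect.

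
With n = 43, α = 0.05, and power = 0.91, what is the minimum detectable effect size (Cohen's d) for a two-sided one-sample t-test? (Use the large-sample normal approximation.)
d ≈ 0.50

Minimum detectable effect (one-sample t-test, normal approximation):
d = (z_{α/2} + z_β) / √n
d = (1.960 + 1.341) / √43
d = 3.301 / 6.557
d ≈ 0.50

By Cohen's convention (0.2 small / 0.5 medium / 0.8 large): medium effect.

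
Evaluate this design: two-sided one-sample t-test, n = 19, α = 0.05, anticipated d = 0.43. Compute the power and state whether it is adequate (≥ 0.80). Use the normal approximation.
Power ≈ 0.47; the study is underpowered (power < 0.80)

Power calculation (one-sample t-test, normal approximation):
z_β = d · √n - z_{α/2}
z_β = 0.43 · √19 - 1.960
z_β = 0.43 · 4.359 - 1.960
z_β = -0.086

Power = Φ(z_β) = Φ(-0.086) ≈ 0.466

Effect size d = 0.43 is small by Cohen's convention (0.2/0.5/0.8).

Threshold: power ≥ 0.80 is conventionally adequate.
Power ≈ 0.47 → the study is underpowered (power < 0.80).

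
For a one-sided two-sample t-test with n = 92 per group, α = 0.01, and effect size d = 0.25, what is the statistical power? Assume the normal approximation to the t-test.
Power ≈ 0.26

Power calculation (two-sample t-test, normal approximation):
z_β = d · √(n/2) - z_α
z_β = 0.25 · √(92/2) - 2.326
z_β = 0.25 · 6.782 - 2.326
z_β = -0.631

Power = Φ(z_β) = Φ(-0.631) ≈ 0.264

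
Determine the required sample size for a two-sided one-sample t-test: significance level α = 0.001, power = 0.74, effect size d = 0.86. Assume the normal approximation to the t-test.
n = 21

Sample size formula (one-sample t-test, normal approximation):
n = ((z_{α/2} + z_β) / d)²

z_{α/2} = 3.291 (for α = 0.001, two-sided)
z_β = 0.643 (for power = 0.74)
d = 0.86

n = ((3.291 + 0.643) / 0.86)²
n = (4.574)²
n ≈ 20.92
Round up to the next whole number: n = 21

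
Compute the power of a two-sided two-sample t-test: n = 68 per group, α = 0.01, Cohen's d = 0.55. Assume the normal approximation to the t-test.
Power ≈ 0.74

Power calculation (two-sample t-test, normal approximation):
z_β = d · √(n/2) - z_{α/2}
z_β = 0.55 · √(68/2) - 2.576
z_β = 0.55 · 5.831 - 2.576
z_β = 0.631

Power = Φ(z_β) = Φ(0.631) ≈ 0.736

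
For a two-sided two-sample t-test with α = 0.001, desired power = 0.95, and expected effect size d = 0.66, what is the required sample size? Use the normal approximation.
n = 112 per group

Sample size formula (two-sample t-test, normal approximation):
n = 2 · ((z_{α/2} + z_β) / d)²

z_{α/2} = 3.291 (for α = 0.001, two-sided)
z_β = 1.645 (for power = 0.95)
d = 0.66

n = 2 · ((3.291 + 1.645) / 0.66)²
n = 2 · (7.479)²
n ≈ 111.87
Round up to the next whole number: n = 112 per group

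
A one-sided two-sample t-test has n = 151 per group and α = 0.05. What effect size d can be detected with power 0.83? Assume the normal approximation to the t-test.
d ≈ 0.30

Minimum detectable effect (two-sample t-test, normal approximation):
d = (z_α + z_β) / √(n/2)
d = (1.645 + 0.954) / √(151/2)
d = 2.599 / 8.689
d ≈ 0.30

By Cohen's convention (0.2 small / 0.5 medium / 0.8 large): small effect.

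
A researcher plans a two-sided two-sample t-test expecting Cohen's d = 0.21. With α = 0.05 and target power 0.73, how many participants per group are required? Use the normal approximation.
n = 301 per group

Sample size formula (two-sample t-test, normal approximation):
n = 2 · ((z_{α/2} + z_β) / d)²

z_{α/2} = 1.960 (for α = 0.05, two-sided)
z_β = 0.613 (for power = 0.73)
d = 0.21

n = 2 · ((1.960 + 0.613) / 0.21)²
n = 2 · (12.252)²
n ≈ 300.22
Round up to the next whole number: n = 301 per group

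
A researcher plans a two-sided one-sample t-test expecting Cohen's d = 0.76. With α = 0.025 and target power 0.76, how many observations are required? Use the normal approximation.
n = 16

Sample size formula (one-sample t-test, normal approximation):
n = ((z_{α/2} + z_β) / d)²

z_{α/2} = 2.241 (for α = 0.025, two-sided)
z_β = 0.706 (for power = 0.76)
d = 0.76

n = ((2.241 + 0.706) / 0.76)²
n = (3.878)²
n ≈ 15.04
Round up to the next whole number: n = 16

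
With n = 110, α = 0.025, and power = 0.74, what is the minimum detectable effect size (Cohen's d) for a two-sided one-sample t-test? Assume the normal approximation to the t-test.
d ≈ 0.28

Minimum detectable effect (one-sample t-test, normal approximation):
d = (z_{α/2} + z_β) / √n
d = (2.241 + 0.643) / √110
d = 2.885 / 10.488
d ≈ 0.28

By Cohen's convention (0.2 small / 0.5 medium / 0.8 large): small effect.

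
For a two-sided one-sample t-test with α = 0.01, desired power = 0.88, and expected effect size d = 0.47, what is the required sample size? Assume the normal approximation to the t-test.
n = 64

Sample size formula (one-sample t-test, normal approximation):
n = ((z_{α/2} + z_β) / d)²

z_{α/2} = 2.576 (for α = 0.01, two-sided)
z_β = 1.175 (for power = 0.88)
d = 0.47

n = ((2.576 + 1.175) / 0.47)²
n = (7.981)²
n ≈ 63.70
Round up to the next whole number: n = 64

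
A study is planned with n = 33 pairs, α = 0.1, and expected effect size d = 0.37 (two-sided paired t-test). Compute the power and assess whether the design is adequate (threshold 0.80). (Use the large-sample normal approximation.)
Power ≈ 0.68; the study is underpowered (power < 0.80)

Power calculation (paired t-test, normal approximation):
z_β = d · √n - z_{α/2}
z_β = 0.37 · √33 - 1.645
z_β = 0.37 · 5.745 - 1.645
z_β = 0.481

Power = Φ(z_β) = Φ(0.481) ≈ 0.685

Effect size d = 0.37 is small by Cohen's convention (0.2/0.5/0.8).

Threshold: power ≥ 0.80 is conventionally adequate.
Power ≈ 0.68 → the study is underpowered (power < 0.80).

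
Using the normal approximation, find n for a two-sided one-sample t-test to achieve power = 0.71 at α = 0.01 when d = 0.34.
n = 85

Sample size formula (one-sample t-test, normal approximation):
n = ((z_{α/2} + z_β) / d)²

z_{α/2} = 2.576 (for α = 0.01, two-sided)
z_β = 0.553 (for power = 0.71)
d = 0.34

n = ((2.576 + 0.553) / 0.34)²
n = (9.203)²
n ≈ 84.70
Round up to the next whole number: n = 85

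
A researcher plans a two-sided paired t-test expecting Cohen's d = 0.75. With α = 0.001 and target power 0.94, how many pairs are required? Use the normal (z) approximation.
n = 42 pairs

Sample size formula (paired t-test, normal approximation):
n = ((z_{α/2} + z_β) / d)²

z_{α/2} = 3.291 (for α = 0.001, two-sided)
z_β = 1.555 (for power = 0.94)
d = 0.75

n = ((3.291 + 1.555) / 0.75)²
n = (6.461)²
n ≈ 41.74
Round up to the next whole number: n = 42 pairs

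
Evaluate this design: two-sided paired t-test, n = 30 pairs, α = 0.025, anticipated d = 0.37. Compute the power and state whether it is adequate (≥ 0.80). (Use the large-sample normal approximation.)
Power ≈ 0.41; the study is underpowered (power < 0.80)

Power calculation (paired t-test, normal approximation):
z_β = d · √n - z_{α/2}
z_β = 0.37 · √30 - 2.241
z_β = 0.37 · 5.477 - 2.241
z_β = -0.215

Power = Φ(z_β) = Φ(-0.215) ≈ 0.415

Effect size d = 0.37 is small by Cohen's convention (0.2/0.5/0.8).

Threshold: power ≥ 0.80 is conventionally adequate.
Power ≈ 0.41 → the study is underpowered (power < 0.80).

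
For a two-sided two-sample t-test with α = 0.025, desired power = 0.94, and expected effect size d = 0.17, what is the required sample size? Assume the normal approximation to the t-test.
n = 998 per group

Sample size formula (two-sample t-test, normal approximation):
n = 2 · ((z_{α/2} + z_β) / d)²

z_{α/2} = 2.241 (for α = 0.025, two-sided)
z_β = 1.555 (for power = 0.94)
d = 0.17

n = 2 · ((2.241 + 1.555) / 0.17)²
n = 2 · (22.329)²
n ≈ 997.17
Round up to the next whole number: n = 998 per group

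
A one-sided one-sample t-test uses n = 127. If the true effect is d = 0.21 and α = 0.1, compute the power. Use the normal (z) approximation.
Power ≈ 0.86

Power calculation (one-sample t-test, normal approximation):
z_β = d · √n - z_α
z_β = 0.21 · √127 - 1.282
z_β = 0.21 · 11.269 - 1.282
z_β = 1.085

Power = Φ(z_β) = Φ(1.085) ≈ 0.861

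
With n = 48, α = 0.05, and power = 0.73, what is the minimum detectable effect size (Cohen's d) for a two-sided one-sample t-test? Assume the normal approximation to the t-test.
d ≈ 0.37

Minimum detectable effect (one-sample t-test, normal approximation):
d = (z_{α/2} + z_β) / √n
d = (1.960 + 0.613) / √48
d = 2.573 / 6.928
d ≈ 0.37

By Cohen's convention (0.2 small / 0.5 medium / 0.8 large): small effect.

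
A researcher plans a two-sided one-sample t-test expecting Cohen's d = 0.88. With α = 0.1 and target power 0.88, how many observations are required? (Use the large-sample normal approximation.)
n = 11

Sample size formula (one-sample t-test, normal approximation):
n = ((z_{α/2} + z_β) / d)²

z_{α/2} = 1.645 (for α = 0.1, two-sided)
z_β = 1.175 (for power = 0.88)
d = 0.88

n = ((1.645 + 1.175) / 0.88)²
n = (3.205)²
n ≈ 10.27
Round up to the next whole number: n = 11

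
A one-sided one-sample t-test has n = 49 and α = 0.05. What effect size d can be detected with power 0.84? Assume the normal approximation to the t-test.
d ≈ 0.38

Minimum detectable effect (one-sample t-test, normal approximation):
d = (z_α + z_β) / √n
d = (1.645 + 0.994) / √49
d = 2.639 / 7.000
d ≈ 0.38

By Cohen's convention (0.2 small / 0.5 medium / 0.8 large): small effect.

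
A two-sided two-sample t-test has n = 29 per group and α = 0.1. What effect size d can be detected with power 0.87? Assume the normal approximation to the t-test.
d ≈ 0.73

Minimum detectable effect (two-sample t-test, normal approximation):
d = (z_{α/2} + z_β) / √(n/2)
d = (1.645 + 1.126) / √(29/2)
d = 2.771 / 3.808
d ≈ 0.73

By Cohen's convention (0.2 small / 0.5 medium / 0.8 large): medium effect.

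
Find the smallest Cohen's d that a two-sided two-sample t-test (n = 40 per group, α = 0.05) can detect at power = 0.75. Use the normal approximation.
d ≈ 0.59

Minimum detectable effect (two-sample t-test, normal approximation):
d = (z_{α/2} + z_β) / √(n/2)
d = (1.960 + 0.674) / √(40/2)
d = 2.634 / 4.472
d ≈ 0.59

By Cohen's convention (0.2 small / 0.5 medium / 0.8 large): medium effect.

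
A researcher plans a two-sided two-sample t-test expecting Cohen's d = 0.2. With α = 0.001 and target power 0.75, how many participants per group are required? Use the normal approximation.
n = 787 per group

Sample size formula (two-sample t-test, normal approximation):
n = 2 · ((z_{α/2} + z_β) / d)²

z_{α/2} = 3.291 (for α = 0.001, two-sided)
z_β = 0.674 (for power = 0.75)
d = 0.2

n = 2 · ((3.291 + 0.674) / 0.2)²
n = 2 · (19.825)²
n ≈ 786.06
Round up to the next whole number: n = 787 per group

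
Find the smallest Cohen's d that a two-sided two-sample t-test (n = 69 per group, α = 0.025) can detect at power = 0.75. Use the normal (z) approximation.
d ≈ 0.50

Minimum detectable effect (two-sample t-test, normal approximation):
d = (z_{α/2} + z_β) / √(n/2)
d = (2.241 + 0.674) / √(69/2)
d = 2.916 / 5.874
d ≈ 0.50

By Cohen's convention (0.2 small / 0.5 medium / 0.8 large): medium effect.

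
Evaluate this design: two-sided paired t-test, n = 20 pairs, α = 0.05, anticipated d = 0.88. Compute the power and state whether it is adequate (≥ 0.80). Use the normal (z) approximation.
Power ≈ 0.98; the study is adequately powered (power ≥ 0.80)

Power calculation (paired t-test, normal approximation):
z_β = d · √n - z_{α/2}
z_β = 0.88 · √20 - 1.960
z_β = 0.88 · 4.472 - 1.960
z_β = 1.976

Power = Φ(z_β) = Φ(1.976) ≈ 0.976

Effect size d = 0.88 is large by Cohen's convention (0.2/0.5/0.8).

Threshold: power ≥ 0.80 is conventionally adequate.
Power ≈ 0.98 → the study is adequately powered (power ≥ 0.80).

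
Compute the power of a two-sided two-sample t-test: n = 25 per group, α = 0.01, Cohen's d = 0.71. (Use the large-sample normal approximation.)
Power ≈ 0.47

Power calculation (two-sample t-test, normal approximation):
z_β = d · √(n/2) - z_{α/2}
z_β = 0.71 · √(25/2) - 2.576
z_β = 0.71 · 3.536 - 2.576
z_β = -0.066

Power = Φ(z_β) = Φ(-0.066) ≈ 0.474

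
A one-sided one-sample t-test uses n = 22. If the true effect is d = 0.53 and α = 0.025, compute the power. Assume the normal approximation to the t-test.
Power ≈ 0.70

Power calculation (one-sample t-test, normal approximation):
z_β = d · √n - z_α
z_β = 0.53 · √22 - 1.960
z_β = 0.53 · 4.690 - 1.960
z_β = 0.526

Power = Φ(z_β) = Φ(0.526) ≈ 0.701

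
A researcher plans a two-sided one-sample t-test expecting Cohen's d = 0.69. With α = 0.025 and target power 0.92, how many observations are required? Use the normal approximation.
n = 28

Sample size formula (one-sample t-test, normal approximation):
n = ((z_{α/2} + z_β) / d)²

z_{α/2} = 2.241 (for α = 0.025, two-sided)
z_β = 1.405 (for power = 0.92)
d = 0.69

n = ((2.241 + 1.405) / 0.69)²
n = (5.284)²
n ≈ 27.92
Round up to the next whole number: n = 28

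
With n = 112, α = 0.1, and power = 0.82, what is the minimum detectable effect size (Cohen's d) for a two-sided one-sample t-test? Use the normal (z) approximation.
d ≈ 0.24

Minimum detectable effect (one-sample t-test, normal approximation):
d = (z_{α/2} + z_β) / √n
d = (1.645 + 0.915) / √112
d = 2.560 / 10.583
d ≈ 0.24

By Cohen's convention (0.2 small / 0.5 medium / 0.8 large): small effect.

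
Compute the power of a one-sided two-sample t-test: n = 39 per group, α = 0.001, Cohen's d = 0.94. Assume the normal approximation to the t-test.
Power ≈ 0.86

Power calculation (two-sample t-test, normal approximation):
z_β = d · √(n/2) - z_α
z_β = 0.94 · √(39/2) - 3.090
z_β = 0.94 · 4.416 - 3.090
z_β = 1.061

Power = Φ(z_β) = Φ(1.061) ≈ 0.856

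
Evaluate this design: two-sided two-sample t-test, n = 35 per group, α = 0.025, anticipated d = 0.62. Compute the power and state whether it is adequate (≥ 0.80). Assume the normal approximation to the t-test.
Power ≈ 0.64; the study is underpowered (power < 0.80)

Power calculation (two-sample t-test, normal approximation):
z_β = d · √(n/2) - z_{α/2}
z_β = 0.62 · √(35/2) - 2.241
z_β = 0.62 · 4.183 - 2.241
z_β = 0.352

Power = Φ(z_β) = Φ(0.352) ≈ 0.638

Effect size d = 0.62 is medium by Cohen's convention (0.2/0.5/0.8).

Threshold: power ≥ 0.80 is conventionally adequate.
Power ≈ 0.64 → the study is underpowered (power < 0.80).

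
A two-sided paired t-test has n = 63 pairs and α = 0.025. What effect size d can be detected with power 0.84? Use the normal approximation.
d ≈ 0.41

Minimum detectable effect (paired t-test, normal approximation):
d = (z_{α/2} + z_β) / √n
d = (2.241 + 0.994) / √63
d = 3.236 / 7.937
d ≈ 0.41

By Cohen's convention (0.2 small / 0.5 medium / 0.8 large): small effect.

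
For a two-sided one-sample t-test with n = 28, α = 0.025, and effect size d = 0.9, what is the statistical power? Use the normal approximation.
Power ≈ 0.99

Power calculation (one-sample t-test, normal approximation):
z_β = d · √n - z_{α/2}
z_β = 0.9 · √28 - 2.241
z_β = 0.9 · 5.292 - 2.241
z_β = 2.521

Power = Φ(z_β) = Φ(2.521) ≈ 0.994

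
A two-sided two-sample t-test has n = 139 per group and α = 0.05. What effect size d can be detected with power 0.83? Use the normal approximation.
d ≈ 0.35

Minimum detectable effect (two-sample t-test, normal approximation):
d = (z_{α/2} + z_β) / √(n/2)
d = (1.960 + 0.954) / √(139/2)
d = 2.914 / 8.337
d ≈ 0.35

By Cohen's convention (0.2 small / 0.5 medium / 0.8 large): small effect.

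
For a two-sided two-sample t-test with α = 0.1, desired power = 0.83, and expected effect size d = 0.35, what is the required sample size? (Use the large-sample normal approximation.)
n = 111 per group

Sample size formula (two-sample t-test, normal approximation):
n = 2 · ((z_{α/2} + z_β) / d)²

z_{α/2} = 1.645 (for α = 0.1, two-sided)
z_β = 0.954 (for power = 0.83)
d = 0.35

n = 2 · ((1.645 + 0.954) / 0.35)²
n = 2 · (7.426)²
n ≈ 110.29
Round up to the next whole number: n = 111 per group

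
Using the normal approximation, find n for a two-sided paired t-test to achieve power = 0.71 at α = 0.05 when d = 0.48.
n = 28 pairs

Sample size formula (paired t-test, normal approximation):
n = ((z_{α/2} + z_β) / d)²

z_{α/2} = 1.960 (for α = 0.05, two-sided)
z_β = 0.553 (for power = 0.71)
d = 0.48

n = ((1.960 + 0.553) / 0.48)²
n = (5.235)²
n ≈ 27.41
Round up to the next whole number: n = 28 pairs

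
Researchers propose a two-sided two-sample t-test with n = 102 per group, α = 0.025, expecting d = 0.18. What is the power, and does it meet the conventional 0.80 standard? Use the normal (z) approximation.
Power ≈ 0.17; the study is underpowered (power < 0.80)

Power calculation (two-sample t-test, normal approximation):
z_β = d · √(n/2) - z_{α/2}
z_β = 0.18 · √(102/2) - 2.241
z_β = 0.18 · 7.141 - 2.241
z_β = -0.956

Power = Φ(z_β) = Φ(-0.956) ≈ 0.170

Effect size d = 0.18 is very small by Cohen's convention (0.2/0.5/0.8).

Threshold: power ≥ 0.80 is conventionally adequate.
Power ≈ 0.17 → the study is underpowered (power < 0.80).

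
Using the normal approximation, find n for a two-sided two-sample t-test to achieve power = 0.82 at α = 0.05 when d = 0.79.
n = 27 per group

Sample size formula (two-sample t-test, normal approximation):
n = 2 · ((z_{α/2} + z_β) / d)²

z_{α/2} = 1.960 (for α = 0.05, two-sided)
z_β = 0.915 (for power = 0.82)
d = 0.79

n = 2 · ((1.960 + 0.915) / 0.79)²
n = 2 · (3.639)²
n ≈ 26.48
Round up to the next whole number: n = 27 per group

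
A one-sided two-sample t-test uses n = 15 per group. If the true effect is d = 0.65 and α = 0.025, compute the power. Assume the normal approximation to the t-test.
Power ≈ 0.43

Power calculation (two-sample t-test, normal approximation):
z_β = d · √(n/2) - z_α
z_β = 0.65 · √(15/2) - 1.960
z_β = 0.65 · 2.739 - 1.960
z_β = -0.180

Power = Φ(z_β) = Φ(-0.180) ≈ 0.429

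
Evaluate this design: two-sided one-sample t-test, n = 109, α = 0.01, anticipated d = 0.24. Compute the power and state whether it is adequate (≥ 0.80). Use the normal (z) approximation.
Power ≈ 0.47; the study is underpowered (power < 0.80)

Power calculation (one-sample t-test, normal approximation):
z_β = d · √n - z_{α/2}
z_β = 0.24 · √109 - 2.576
z_β = 0.24 · 10.440 - 2.576
z_β = -0.070

Power = Φ(z_β) = Φ(-0.070) ≈ 0.472

Effect size d = 0.24 is small by Cohen's convention (0.2/0.5/0.8).

Threshold: power ≥ 0.80 is conventionally adequate.
Power ≈ 0.47 → the study is underpowered (power < 0.80).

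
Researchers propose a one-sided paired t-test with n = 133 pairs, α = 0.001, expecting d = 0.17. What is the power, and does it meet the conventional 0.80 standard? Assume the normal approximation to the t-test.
Power ≈ 0.13; the study is underpowered (power < 0.80)

Power calculation (paired t-test, normal approximation):
z_β = d · √n - z_α
z_β = 0.17 · √133 - 3.090
z_β = 0.17 · 11.533 - 3.090
z_β = -1.130

Power = Φ(z_β) = Φ(-1.130) ≈ 0.129

Effect size d = 0.17 is very small by Cohen's convention (0.2/0.5/0.8).

Threshold: power ≥ 0.80 is conventionally adequate.
Power ≈ 0.13 → the study is underpowered (power < 0.80).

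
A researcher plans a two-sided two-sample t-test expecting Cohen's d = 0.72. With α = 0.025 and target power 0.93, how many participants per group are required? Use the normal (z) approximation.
n = 54 per group

Sample size formula (two-sample t-test, normal approximation):
n = 2 · ((z_{α/2} + z_β) / d)²

z_{α/2} = 2.241 (for α = 0.025, two-sided)
z_β = 1.476 (for power = 0.93)
d = 0.72

n = 2 · ((2.241 + 1.476) / 0.72)²
n = 2 · (5.163)²
n ≈ 53.31
Round up to the next whole number: n = 54 per group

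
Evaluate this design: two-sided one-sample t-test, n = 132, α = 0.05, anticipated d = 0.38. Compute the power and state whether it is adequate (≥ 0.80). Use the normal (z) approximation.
Power ≈ 0.99; the study is adequately powered (power ≥ 0.80)

Power calculation (one-sample t-test, normal approximation):
z_β = d · √n - z_{α/2}
z_β = 0.38 · √132 - 1.960
z_β = 0.38 · 11.489 - 1.960
z_β = 2.406

Power = Φ(z_β) = Φ(2.406) ≈ 0.992

Effect size d = 0.38 is small by Cohen's convention (0.2/0.5/0.8).

Threshold: power ≥ 0.80 is conventionally adequate.
Power ≈ 0.99 → the study is adequately powered (power ≥ 0.80).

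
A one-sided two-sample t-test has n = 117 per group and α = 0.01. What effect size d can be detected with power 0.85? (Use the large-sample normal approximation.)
d ≈ 0.44

Minimum detectable effect (two-sample t-test, normal approximation):
d = (z_α + z_β) / √(n/2)
d = (2.326 + 1.036) / √(117/2)
d = 3.363 / 7.649
d ≈ 0.44

By Cohen's convention (0.2 small / 0.5 medium / 0.8 large): small effect.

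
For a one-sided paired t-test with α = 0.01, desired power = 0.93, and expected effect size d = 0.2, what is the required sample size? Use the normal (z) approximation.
n = 362 pairs

Sample size formula (paired t-test, normal approximation):
n = ((z_α + z_β) / d)²

z_α = 2.326 (for α = 0.01, one-sided)
z_β = 1.476 (for power = 0.93)
d = 0.2

n = ((2.326 + 1.476) / 0.2)²
n = (19.010)²
n ≈ 361.38
Round up to the next whole number: n = 362 pairs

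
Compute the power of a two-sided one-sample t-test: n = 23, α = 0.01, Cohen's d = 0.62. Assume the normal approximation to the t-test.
Power ≈ 0.65

Power calculation (one-sample t-test, normal approximation):
z_β = d · √n - z_{α/2}
z_β = 0.62 · √23 - 2.576
z_β = 0.62 · 4.796 - 2.576
z_β = 0.398

Power = Φ(z_β) = Φ(0.398) ≈ 0.655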